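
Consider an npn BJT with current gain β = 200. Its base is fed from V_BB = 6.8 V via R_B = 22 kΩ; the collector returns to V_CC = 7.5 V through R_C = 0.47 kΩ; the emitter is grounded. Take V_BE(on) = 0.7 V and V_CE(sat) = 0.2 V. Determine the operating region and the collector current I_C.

saturation; I_C ≈ 16 mA

Assume active: I_B = (6.8 − 0.7)/22 = 0.277 mA, giving I_C = β·I_B = 55.5 mA.
But then V_CE = 7.5 − 55.5×0.47 = -18.6 V < V_CE(sat) = 0.2 V — impossible in the active region.
So the transistor is saturated. With V_CE = 0.2 V, I_C = (V_CC − 0.2)/R_C = 7.3/0.47 = 15.5 mA.
Check: β·I_B = 55.5 mA > I_C = 15.5 mA, confirming saturation.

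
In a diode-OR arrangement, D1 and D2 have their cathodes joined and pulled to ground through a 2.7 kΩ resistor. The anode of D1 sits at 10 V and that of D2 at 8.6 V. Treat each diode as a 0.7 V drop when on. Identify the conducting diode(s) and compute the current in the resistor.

Only D1 conducts; I_R ≈ 3.4 mA

Assume both conduct. Then node N would need to be at both 10−0.7 = 9.3 V and 8.6−0.7 = 7.9 V, which is impossible.
Assume only D1 conducts: V_N = 10 − 0.7 = 9.3 V, so I_R = 9.3/2.7 = 3.44 mA.
Check D2: its anode-to-cathode voltage is 8.6 − 9.3 = -0.7 V < 0.7 V, so it is off. The assumption is consistent.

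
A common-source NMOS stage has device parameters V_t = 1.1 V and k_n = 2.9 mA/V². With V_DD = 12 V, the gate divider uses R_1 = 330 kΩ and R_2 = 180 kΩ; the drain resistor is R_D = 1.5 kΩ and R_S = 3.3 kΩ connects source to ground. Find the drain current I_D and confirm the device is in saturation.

I_D ≈ 0.73 mA

V_G = V_DD·R_2/(R_1+R_2) = 12×180/510 = 4.24 V.
Assume saturation: I_D = (k_n/2)(V_GS − V_t)² with V_GS = V_G − I_D·R_S = 4.24 − 3.3·I_D.
Substituting gives 15.8·I_D² − 31·I_D + 14.3 = 0, with roots I_D = 0.734 or 1.23 mA.
The root I_D = 1.23 mA gives V_GS = 0.179 V ≤ V_t, so take I_D = 0.734 mA.
Then V_GS = 1.81 V and V_DS = V_DD − I_D(R_D+R_S) = 12 − 0.734×4.8 = 8.47 V.
Saturation requires V_DS ≥ V_GS − V_t = 0.712 V; 8.47 ≥ 0.712 ✓.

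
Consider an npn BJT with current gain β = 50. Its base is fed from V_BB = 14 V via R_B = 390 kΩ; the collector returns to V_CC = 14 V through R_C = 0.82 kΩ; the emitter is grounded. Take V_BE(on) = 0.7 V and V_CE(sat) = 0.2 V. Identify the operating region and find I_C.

active; I_C ≈ 1.7 mA

Assume active. Base-emitter loop: I_B = (V_BB − V_BE)/R_B = (14 − 0.7)/390 = 0.0341 mA.
I_C = β·I_B = 50×0.0341 = 1.71 mA.
V_CE = V_CC − I_C·R_C = 14 − 1.71×0.82 = 12.6 V > V_CE(sat), so the active-region assumption holds.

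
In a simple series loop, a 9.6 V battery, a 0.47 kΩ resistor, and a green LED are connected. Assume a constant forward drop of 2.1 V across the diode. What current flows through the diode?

KVL around the loop: 9.6 = V_D + I·R = 2.1 + I × 0.47 kΩ.
So I = (9.6 − 2.1) / 0.47 kΩ = 7.5 / 0.47 = 16 mA.

I ≈ 16 mA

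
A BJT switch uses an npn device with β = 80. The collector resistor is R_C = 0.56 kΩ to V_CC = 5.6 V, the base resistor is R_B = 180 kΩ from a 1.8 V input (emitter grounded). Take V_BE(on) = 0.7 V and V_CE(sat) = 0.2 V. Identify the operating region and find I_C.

Assume active. Base-emitter loop: I_B = (V_BB − V_BE)/R_B = (1.8 − 0.7)/180 = 0.00611 mA.
I_C = β·I_B = 80×0.00611 = 0.489 mA.
V_CE = V_CC − I_C·R_C = 5.6 − 0.489×0.56 = 5.33 V > V_CE(sat), so the active-region assumption holds.

active; I_C ≈ 0.49 mA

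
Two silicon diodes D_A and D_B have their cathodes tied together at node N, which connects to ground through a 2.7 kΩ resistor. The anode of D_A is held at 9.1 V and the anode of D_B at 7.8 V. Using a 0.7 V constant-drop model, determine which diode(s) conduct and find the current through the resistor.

Assume both conduct. Then node N would need to be at both 9.1−0.7 = 8.4 V and 7.8−0.7 = 7.1 V, which is impossible.
Assume only D_A conducts: V_N = 9.1 − 0.7 = 8.4 V, so I_R = 8.4/2.7 = 3.11 mA.
Check D_B: its anode-to-cathode voltage is 7.8 − 8.4 = -0.6 V < 0.7 V, so it is off. The assumption is consistent.

Only D_A conducts; I_R ≈ 3.1 mA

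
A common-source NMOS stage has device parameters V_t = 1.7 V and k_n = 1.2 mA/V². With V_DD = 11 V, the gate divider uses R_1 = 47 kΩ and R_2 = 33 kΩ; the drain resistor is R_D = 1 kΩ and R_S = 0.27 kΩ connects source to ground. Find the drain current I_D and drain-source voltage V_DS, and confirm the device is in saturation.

I_D ≈ 2.7 mA, V_DS ≈ 7.6 V

V_G = V_DD·R_2/(R_1+R_2) = 11×33/80 = 4.54 V.
Assume saturation: I_D = (k_n/2)(V_GS − V_t)² with V_GS = V_G − I_D·R_S = 4.54 − 0.27·I_D.
Substituting gives 0.0437·I_D² − 1.92·I_D + 4.83 = 0, with roots I_D = 2.68 or 41.2 mA.
The root I_D = 41.2 mA gives V_GS = -6.59 V ≤ V_t, so take I_D = 2.68 mA.
Then V_GS = 3.81 V and V_DS = V_DD − I_D(R_D+R_S) = 11 − 2.68×1.27 = 7.6 V.
Saturation requires V_DS ≥ V_GS − V_t = 2.11 V; 7.6 ≥ 2.11 ✓.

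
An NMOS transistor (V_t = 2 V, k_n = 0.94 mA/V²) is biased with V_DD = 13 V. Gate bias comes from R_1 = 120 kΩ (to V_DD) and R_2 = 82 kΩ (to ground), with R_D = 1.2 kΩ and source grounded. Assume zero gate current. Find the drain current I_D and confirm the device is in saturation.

I_D ≈ 5 mA

V_G = V_DD·R_2/(R_1+R_2) = 13×82/202 = 5.28 V. With the source grounded, V_GS = V_G = 5.28 V.
Assume saturation: I_D = (k_n/2)(V_GS − V_t)² = (0.94/2)×(5.28 − 2)² = 0.47×3.28² = 5.05 mA.
V_DS = V_DD − I_D·R_D = 13 − 5.05×1.2 = 6.94 V.
Saturation requires V_DS ≥ V_GS − V_t = 3.28 V; 6.94 ≥ 3.28 ✓.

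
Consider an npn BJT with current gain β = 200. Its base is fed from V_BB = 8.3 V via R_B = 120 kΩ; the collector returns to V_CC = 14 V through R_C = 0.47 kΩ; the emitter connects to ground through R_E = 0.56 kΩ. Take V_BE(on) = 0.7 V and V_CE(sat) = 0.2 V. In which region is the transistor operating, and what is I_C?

Assume active. Base-emitter loop: I_B = (V_BB − V_BE)/(R_B + (β+1)R_E) = (8.3 − 0.7)/(120 + 201×0.56) = 0.0327 mA.
I_C = β·I_B = 200×0.0327 = 6.54 mA.
V_CE = V_CC − I_C·R_C − I_E·R_E = 14 − 6.54×0.47 − 6.57×0.56 = 7.25 V > V_CE(sat), so the active-region assumption holds.

active; I_C ≈ 6.5 mA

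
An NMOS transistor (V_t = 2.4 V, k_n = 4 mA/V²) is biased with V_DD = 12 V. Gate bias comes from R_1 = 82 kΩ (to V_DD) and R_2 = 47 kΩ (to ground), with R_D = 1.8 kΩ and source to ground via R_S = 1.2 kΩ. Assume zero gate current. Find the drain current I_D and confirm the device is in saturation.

V_G = V_DD·R_2/(R_1+R_2) = 12×47/129 = 4.37 V.
Assume saturation: I_D = (k_n/2)(V_GS − V_t)² with V_GS = V_G − I_D·R_S = 4.37 − 1.2·I_D.
Substituting gives 2.88·I_D² − 10.5·I_D + 7.78 = 0, with roots I_D = 1.04 or 2.59 mA.
The root I_D = 2.59 mA gives V_GS = 1.26 V ≤ V_t, so take I_D = 1.04 mA.
Then V_GS = 3.12 V and V_DS = V_DD − I_D(R_D+R_S) = 12 − 1.04×3 = 8.87 V.
Saturation requires V_DS ≥ V_GS − V_t = 0.722 V; 8.87 ≥ 0.722 ✓.

I_D ≈ 1 mA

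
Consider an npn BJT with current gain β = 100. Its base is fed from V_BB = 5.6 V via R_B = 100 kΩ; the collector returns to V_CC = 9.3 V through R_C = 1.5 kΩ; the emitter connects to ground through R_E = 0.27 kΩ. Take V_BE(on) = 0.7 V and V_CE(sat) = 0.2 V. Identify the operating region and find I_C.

Assume active. Base-emitter loop: I_B = (V_BB − V_BE)/(R_B + (β+1)R_E) = (5.6 − 0.7)/(100 + 101×0.27) = 0.0385 mA.
I_C = β·I_B = 100×0.0385 = 3.85 mA.
V_CE = V_CC − I_C·R_C − I_E·R_E = 9.3 − 3.85×1.5 − 3.89×0.27 = 2.47 V > V_CE(sat), so the active-region assumption holds.

active; I_C ≈ 3.9 mA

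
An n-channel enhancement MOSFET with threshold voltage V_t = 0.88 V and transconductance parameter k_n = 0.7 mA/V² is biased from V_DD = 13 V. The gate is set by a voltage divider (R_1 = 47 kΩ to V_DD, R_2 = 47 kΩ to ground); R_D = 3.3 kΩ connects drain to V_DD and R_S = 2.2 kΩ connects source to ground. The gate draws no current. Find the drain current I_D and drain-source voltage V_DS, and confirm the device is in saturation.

V_G = V_DD·R_2/(R_1+R_2) = 13×47/94 = 6.5 V.
Assume saturation: I_D = (k_n/2)(V_GS − V_t)² with V_GS = V_G − I_D·R_S = 6.5 − 2.2·I_D.
Substituting gives 1.69·I_D² − 9.65·I_D + 11.1 = 0, with roots I_D = 1.59 or 4.11 mA.
The root I_D = 4.11 mA gives V_GS = -2.55 V ≤ V_t, so take I_D = 1.59 mA.
Then V_GS = 3.01 V and V_DS = V_DD − I_D(R_D+R_S) = 13 − 1.59×5.5 = 4.27 V.
Saturation requires V_DS ≥ V_GS − V_t = 2.13 V; 4.27 ≥ 2.13 ✓.

I_D ≈ 1.6 mA, V_DS ≈ 4.3 V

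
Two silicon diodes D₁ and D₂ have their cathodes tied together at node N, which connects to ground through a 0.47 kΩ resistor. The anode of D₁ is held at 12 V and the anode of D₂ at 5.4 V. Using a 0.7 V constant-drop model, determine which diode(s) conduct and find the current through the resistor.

Only D₁ conducts; I_R ≈ 24 mA

Assume both conduct. Then node N would need to be at both 12−0.7 = 11.3 V and 5.4−0.7 = 4.7 V, which is impossible.
Assume only D₁ conducts: V_N = 12 − 0.7 = 11.3 V, so I_R = 11.3/0.47 = 24 mA.
Check D₂: its anode-to-cathode voltage is 5.4 − 11.3 = -5.9 V < 0.7 V, so it is off. The assumption is consistent.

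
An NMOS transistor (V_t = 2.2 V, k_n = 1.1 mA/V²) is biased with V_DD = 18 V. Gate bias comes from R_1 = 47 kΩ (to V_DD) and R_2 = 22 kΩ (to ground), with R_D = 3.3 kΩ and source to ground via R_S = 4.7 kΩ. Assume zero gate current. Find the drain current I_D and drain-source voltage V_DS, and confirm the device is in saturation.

V_G = V_DD·R_2/(R_1+R_2) = 18×22/69 = 5.74 V.
Assume saturation: I_D = (k_n/2)(V_GS − V_t)² with V_GS = V_G − I_D·R_S = 5.74 − 4.7·I_D.
Substituting gives 12.1·I_D² − 19.3·I_D + 6.89 = 0, with roots I_D = 0.542 or 1.05 mA.
The root I_D = 1.05 mA gives V_GS = 0.821 V ≤ V_t, so take I_D = 0.542 mA.
Then V_GS = 3.19 V and V_DS = V_DD − I_D(R_D+R_S) = 18 − 0.542×8 = 13.7 V.
Saturation requires V_DS ≥ V_GS − V_t = 0.993 V; 13.7 ≥ 0.993 ✓.

I_D ≈ 0.54 mA, V_DS ≈ 14 V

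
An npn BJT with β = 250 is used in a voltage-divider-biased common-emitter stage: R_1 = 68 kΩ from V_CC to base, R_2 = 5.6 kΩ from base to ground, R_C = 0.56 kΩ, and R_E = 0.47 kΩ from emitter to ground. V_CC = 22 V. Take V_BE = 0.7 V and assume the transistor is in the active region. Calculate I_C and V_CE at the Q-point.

Thevenize the base divider: V_Th = V_CC·R_2/(R_1+R_2) = 22×5.6/73.6 = 1.67 V, R_Th = R_1‖R_2 = 5.17 kΩ.
Base-emitter loop: V_Th = I_B·R_Th + V_BE + (β+1)I_B·R_E, so I_B = (1.67 − 0.7) / (5.17 + 251×0.47) = 0.00791 mA.
I_C = β·I_B = 250×0.00791 = 1.98 mA, and I_E = (β+1)I_B = 1.99 mA.
V_CE = V_CC − I_C·R_C − I_E·R_E = 22 − 1.98×0.56 − 1.99×0.47 = 20 V.
V_CE = 20 V > 0.2 V confirms active-region operation.

I_C ≈ 2 mA, V_CE ≈ 20 V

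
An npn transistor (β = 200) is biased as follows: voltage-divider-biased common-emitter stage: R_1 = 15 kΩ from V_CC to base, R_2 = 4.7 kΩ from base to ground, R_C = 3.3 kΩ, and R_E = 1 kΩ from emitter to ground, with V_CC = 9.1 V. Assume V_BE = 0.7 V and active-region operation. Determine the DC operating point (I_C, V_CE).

I_C ≈ 1.4 mA, V_CE ≈ 2.9 V

Thevenize the base divider: V_Th = V_CC·R_2/(R_1+R_2) = 9.1×4.7/19.7 = 2.17 V, R_Th = R_1‖R_2 = 3.58 kΩ.
Base-emitter loop: V_Th = I_B·R_Th + V_BE + (β+1)I_B·R_E, so I_B = (2.17 − 0.7) / (3.58 + 201×1) = 0.00719 mA.
I_C = β·I_B = 200×0.00719 = 1.44 mA, and I_E = (β+1)I_B = 1.45 mA.
V_CE = V_CC − I_C·R_C − I_E·R_E = 9.1 − 1.44×3.3 − 1.45×1 = 2.91 V.
V_CE = 2.91 V > 0.2 V confirms active-region operation.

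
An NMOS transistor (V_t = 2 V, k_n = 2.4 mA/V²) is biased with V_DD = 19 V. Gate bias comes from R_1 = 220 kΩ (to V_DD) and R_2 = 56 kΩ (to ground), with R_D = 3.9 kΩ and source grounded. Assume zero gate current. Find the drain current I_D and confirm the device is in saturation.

I_D ≈ 4.1 mA

V_G = V_DD·R_2/(R_1+R_2) = 19×56/276 = 3.86 V. With the source grounded, V_GS = V_G = 3.86 V.
Assume saturation: I_D = (k_n/2)(V_GS − V_t)² = (2.4/2)×(3.86 − 2)² = 1.2×1.86² = 4.13 mA.
V_DS = V_DD − I_D·R_D = 19 − 4.13×3.9 = 2.89 V.
Saturation requires V_DS ≥ V_GS − V_t = 1.86 V; 2.89 ≥ 1.86 ✓.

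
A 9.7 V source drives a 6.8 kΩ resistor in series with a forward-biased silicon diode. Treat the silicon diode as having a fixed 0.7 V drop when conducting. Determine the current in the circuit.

KVL around the loop: 9.7 = V_D + I·R = 0.7 + I × 6.8 kΩ.
So I = (9.7 − 0.7) / 6.8 kΩ = 9 / 6.8 = 1.32 mA.

I ≈ 1.3 mA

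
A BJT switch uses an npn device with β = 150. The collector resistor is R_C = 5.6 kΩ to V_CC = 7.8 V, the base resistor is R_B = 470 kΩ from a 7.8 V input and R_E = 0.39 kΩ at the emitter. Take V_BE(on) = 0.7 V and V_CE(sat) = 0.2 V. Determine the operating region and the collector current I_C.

Assume active: I_B = (7.8 − 0.7)/(470 + 151×0.39) = 0.0134 mA, I_C = β·I_B = 2.01 mA.
Then V_CE = 7.8 − 2.01×5.6 − 2.03×0.39 = -4.27 V < 0.2 V — the active assumption fails.
Re-solve with V_CE = 0.2 V. KCL at the emitter: V_E/R_E = (V_BB−0.7−V_E)/R_B + (V_CC−0.2−V_E)/R_C, giving V_E = 0.5 V.
I_C = (V_CC − 0.2 − V_E)/R_C = (7.6 − 0.5)/5.6 = 1.27 mA.
Check: I_B = (7.1 − 0.5)/470 = 0.014 mA, and β·I_B = 2.11 mA > I_C, confirming saturation.

saturation; I_C ≈ 1.3 mA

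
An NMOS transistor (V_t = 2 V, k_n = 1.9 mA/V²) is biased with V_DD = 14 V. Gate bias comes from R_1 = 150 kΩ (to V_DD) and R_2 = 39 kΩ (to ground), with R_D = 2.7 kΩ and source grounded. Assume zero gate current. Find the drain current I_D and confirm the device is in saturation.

V_G = V_DD·R_2/(R_1+R_2) = 14×39/189 = 2.89 V. With the source grounded, V_GS = V_G = 2.89 V.
Assume saturation: I_D = (k_n/2)(V_GS − V_t)² = (1.9/2)×(2.89 − 2)² = 0.95×0.889² = 0.751 mA.
V_DS = V_DD − I_D·R_D = 14 − 0.751×2.7 = 12 V.
Saturation requires V_DS ≥ V_GS − V_t = 0.889 V; 12 ≥ 0.889 ✓.

I_D ≈ 0.75 mA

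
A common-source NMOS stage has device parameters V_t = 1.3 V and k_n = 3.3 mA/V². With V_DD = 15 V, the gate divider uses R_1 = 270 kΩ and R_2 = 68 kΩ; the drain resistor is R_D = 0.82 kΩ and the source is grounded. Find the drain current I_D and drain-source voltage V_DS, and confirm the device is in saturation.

V_G = V_DD·R_2/(R_1+R_2) = 15×68/338 = 3.02 V. With the source grounded, V_GS = V_G = 3.02 V.
Assume saturation: I_D = (k_n/2)(V_GS − V_t)² = (3.3/2)×(3.02 − 1.3)² = 1.65×1.72² = 4.87 mA.
V_DS = V_DD − I_D·R_D = 15 − 4.87×0.82 = 11 V.
Saturation requires V_DS ≥ V_GS − V_t = 1.72 V; 11 ≥ 1.72 ✓.

I_D ≈ 4.9 mA, V_DS ≈ 11 V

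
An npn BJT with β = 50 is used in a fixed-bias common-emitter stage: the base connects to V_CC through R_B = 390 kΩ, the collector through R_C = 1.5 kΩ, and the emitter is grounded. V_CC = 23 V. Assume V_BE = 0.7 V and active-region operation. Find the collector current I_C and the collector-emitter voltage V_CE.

I_C ≈ 2.9 mA, V_CE ≈ 19 V

Base loop: V_CC = I_B·R_B + V_BE, so I_B = (23 − 0.7)/390 kΩ = 0.0572 mA.
In the active region I_C = β·I_B = 50 × 0.0572 = 2.86 mA.
Collector loop: V_CE = V_CC − I_C·R_C = 23 − 2.86×1.5 = 18.7 V.
Since V_CE = 18.7 V > V_CE(sat) ≈ 0.2 V, the transistor is in the active region as assumed.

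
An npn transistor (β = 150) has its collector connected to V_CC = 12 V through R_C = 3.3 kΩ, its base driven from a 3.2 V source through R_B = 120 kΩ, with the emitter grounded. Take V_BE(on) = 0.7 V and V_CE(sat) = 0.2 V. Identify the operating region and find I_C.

active; I_C ≈ 3.1 mA

Assume active. Base-emitter loop: I_B = (V_BB − V_BE)/R_B = (3.2 − 0.7)/120 = 0.0208 mA.
I_C = β·I_B = 150×0.0208 = 3.12 mA.
V_CE = V_CC − I_C·R_C = 12 − 3.12×3.3 = 1.69 V > V_CE(sat), so the active-region assumption holds.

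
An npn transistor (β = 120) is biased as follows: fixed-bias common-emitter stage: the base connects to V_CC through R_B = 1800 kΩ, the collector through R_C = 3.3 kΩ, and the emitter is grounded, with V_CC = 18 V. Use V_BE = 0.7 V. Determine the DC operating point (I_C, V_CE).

I_C ≈ 1.2 mA, V_CE ≈ 14 V

Base loop: V_CC = I_B·R_B + V_BE, so I_B = (18 − 0.7)/1800 kΩ = 0.00961 mA.
In the active region I_C = β·I_B = 120 × 0.00961 = 1.15 mA.
Collector loop: V_CE = V_CC − I_C·R_C = 18 − 1.15×3.3 = 14.2 V.
Since V_CE = 14.2 V > V_CE(sat) ≈ 0.2 V, the transistor is in the active region as assumed.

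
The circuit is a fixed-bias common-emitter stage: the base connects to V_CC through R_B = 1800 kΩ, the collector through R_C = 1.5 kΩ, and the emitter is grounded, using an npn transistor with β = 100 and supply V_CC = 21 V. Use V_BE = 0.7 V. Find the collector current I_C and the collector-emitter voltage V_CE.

I_C ≈ 1.1 mA, V_CE ≈ 19 V

Base loop: V_CC = I_B·R_B + V_BE, so I_B = (21 − 0.7)/1800 kΩ = 0.0113 mA.
In the active region I_C = β·I_B = 100 × 0.0113 = 1.13 mA.
Collector loop: V_CE = V_CC − I_C·R_C = 21 − 1.13×1.5 = 19.3 V.
Since V_CE = 19.3 V > V_CE(sat) ≈ 0.2 V, the transistor is in the active region as assumed.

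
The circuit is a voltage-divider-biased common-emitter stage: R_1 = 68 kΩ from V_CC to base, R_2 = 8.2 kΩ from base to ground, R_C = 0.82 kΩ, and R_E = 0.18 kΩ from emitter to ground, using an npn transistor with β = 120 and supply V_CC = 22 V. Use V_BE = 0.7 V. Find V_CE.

V_CE ≈ 15 V

Thevenize the base divider: V_Th = V_CC·R_2/(R_1+R_2) = 22×8.2/76.2 = 2.37 V, R_Th = R_1‖R_2 = 7.32 kΩ.
Base-emitter loop: V_Th = I_B·R_Th + V_BE + (β+1)I_B·R_E, so I_B = (2.37 − 0.7) / (7.32 + 121×0.18) = 0.0573 mA.
I_C = β·I_B = 120×0.0573 = 6.88 mA, and I_E = (β+1)I_B = 6.93 mA.
V_CE = V_CC − I_C·R_C − I_E·R_E = 22 − 6.88×0.82 − 6.93×0.18 = 15.1 V.
V_CE = 15.1 V > 0.2 V confirms active-region operation.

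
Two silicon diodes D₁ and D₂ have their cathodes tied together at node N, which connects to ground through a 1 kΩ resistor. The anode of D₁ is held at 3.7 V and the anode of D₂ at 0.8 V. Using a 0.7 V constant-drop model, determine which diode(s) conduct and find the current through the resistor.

Only D₁ conducts; I_R ≈ 3 mA

Assume both conduct. Then node N would need to be at both 3.7−0.7 = 3 V and 0.8−0.7 = 0.1 V, which is impossible.
Assume only D₁ conducts: V_N = 3.7 − 0.7 = 3 V, so I_R = 3/1 = 3 mA.
Check D₂: its anode-to-cathode voltage is 0.8 − 3 = -2.2 V < 0.7 V, so it is off. The assumption is consistent.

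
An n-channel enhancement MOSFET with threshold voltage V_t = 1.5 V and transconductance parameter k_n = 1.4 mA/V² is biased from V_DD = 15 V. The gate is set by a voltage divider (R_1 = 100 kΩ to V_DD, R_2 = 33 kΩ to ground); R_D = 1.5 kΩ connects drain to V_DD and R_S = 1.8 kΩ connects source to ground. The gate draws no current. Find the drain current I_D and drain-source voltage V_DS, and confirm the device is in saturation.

I_D ≈ 0.68 mA, V_DS ≈ 13 V

V_G = V_DD·R_2/(R_1+R_2) = 15×33/133 = 3.72 V.
Assume saturation: I_D = (k_n/2)(V_GS − V_t)² with V_GS = V_G − I_D·R_S = 3.72 − 1.8·I_D.
Substituting gives 2.27·I_D² − 6.6·I_D + 3.46 = 0, with roots I_D = 0.685 or 2.22 mA.
The root I_D = 2.22 mA gives V_GS = -0.283 V ≤ V_t, so take I_D = 0.685 mA.
Then V_GS = 2.49 V and V_DS = V_DD − I_D(R_D+R_S) = 15 − 0.685×3.3 = 12.7 V.
Saturation requires V_DS ≥ V_GS − V_t = 0.989 V; 12.7 ≥ 0.989 ✓.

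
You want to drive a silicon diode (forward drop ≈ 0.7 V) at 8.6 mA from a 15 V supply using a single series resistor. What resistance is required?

R ≈ 1.7 kΩ

The resistor drops V_S − V_D = 15 − 0.7 = 14.3 V at 8.6 mA.
R = 14.3 V / 8.6 mA = 1.66 kΩ.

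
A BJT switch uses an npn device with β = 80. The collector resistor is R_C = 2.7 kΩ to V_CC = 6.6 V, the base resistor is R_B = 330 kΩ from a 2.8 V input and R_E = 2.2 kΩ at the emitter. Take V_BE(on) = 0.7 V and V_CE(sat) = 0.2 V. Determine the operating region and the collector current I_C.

Assume active. Base-emitter loop: I_B = (V_BB − V_BE)/(R_B + (β+1)R_E) = (2.8 − 0.7)/(330 + 81×2.2) = 0.00413 mA.
I_C = β·I_B = 80×0.00413 = 0.331 mA.
V_CE = V_CC − I_C·R_C − I_E·R_E = 6.6 − 0.331×2.7 − 0.335×2.2 = 4.97 V > V_CE(sat), so the active-region assumption holds.

active; I_C ≈ 0.33 mA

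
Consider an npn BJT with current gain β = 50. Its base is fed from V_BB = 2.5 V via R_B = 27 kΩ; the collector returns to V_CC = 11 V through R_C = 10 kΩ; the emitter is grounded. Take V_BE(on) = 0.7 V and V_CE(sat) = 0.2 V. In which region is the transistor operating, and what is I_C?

Assume active: I_B = (2.5 − 0.7)/27 = 0.0667 mA, giving I_C = β·I_B = 3.33 mA.
But then V_CE = 11 − 3.33×10 = -22.3 V < V_CE(sat) = 0.2 V — impossible in the active region.
So the transistor is saturated. With V_CE = 0.2 V, I_C = (V_CC − 0.2)/R_C = 10.8/10 = 1.08 mA.
Check: β·I_B = 3.33 mA > I_C = 1.08 mA, confirming saturation.

saturation; I_C ≈ 1.1 mA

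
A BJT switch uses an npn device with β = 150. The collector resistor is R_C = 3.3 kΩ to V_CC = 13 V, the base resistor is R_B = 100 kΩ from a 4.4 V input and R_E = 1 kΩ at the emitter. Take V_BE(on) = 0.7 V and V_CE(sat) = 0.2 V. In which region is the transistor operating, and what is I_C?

active; I_C ≈ 2.2 mA

Assume active. Base-emitter loop: I_B = (V_BB − V_BE)/(R_B + (β+1)R_E) = (4.4 − 0.7)/(100 + 151×1) = 0.0147 mA.
I_C = β·I_B = 150×0.0147 = 2.21 mA.
V_CE = V_CC − I_C·R_C − I_E·R_E = 13 − 2.21×3.3 − 2.23×1 = 3.48 V > V_CE(sat), so the active-region assumption holds.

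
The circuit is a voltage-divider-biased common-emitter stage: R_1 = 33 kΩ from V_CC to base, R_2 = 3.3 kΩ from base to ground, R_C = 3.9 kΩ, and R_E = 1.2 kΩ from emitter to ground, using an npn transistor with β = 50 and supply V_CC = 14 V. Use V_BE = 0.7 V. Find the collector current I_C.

I_C ≈ 0.45 mA

Thevenize the base divider: V_Th = V_CC·R_2/(R_1+R_2) = 14×3.3/36.3 = 1.27 V, R_Th = R_1‖R_2 = 3 kΩ.
Base-emitter loop: V_Th = I_B·R_Th + V_BE + (β+1)I_B·R_E, so I_B = (1.27 − 0.7) / (3 + 51×1.2) = 0.00892 mA.
I_C = β·I_B = 50×0.00892 = 0.446 mA, and I_E = (β+1)I_B = 0.455 mA.
V_CE = V_CC − I_C·R_C − I_E·R_E = 14 − 0.446×3.9 − 0.455×1.2 = 11.7 V.
V_CE = 11.7 V > 0.2 V confirms active-region operation.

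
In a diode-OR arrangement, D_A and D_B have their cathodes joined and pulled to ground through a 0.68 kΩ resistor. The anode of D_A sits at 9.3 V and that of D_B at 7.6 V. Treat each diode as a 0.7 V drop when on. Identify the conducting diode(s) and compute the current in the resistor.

Assume both conduct. Then node N would need to be at both 9.3−0.7 = 8.6 V and 7.6−0.7 = 6.9 V, which is impossible.
Assume only D_A conducts: V_N = 9.3 − 0.7 = 8.6 V, so I_R = 8.6/0.68 = 12.6 mA.
Check D_B: its anode-to-cathode voltage is 7.6 − 8.6 = -1 V < 0.7 V, so it is off. The assumption is consistent.

Only D_A conducts; I_R ≈ 13 mA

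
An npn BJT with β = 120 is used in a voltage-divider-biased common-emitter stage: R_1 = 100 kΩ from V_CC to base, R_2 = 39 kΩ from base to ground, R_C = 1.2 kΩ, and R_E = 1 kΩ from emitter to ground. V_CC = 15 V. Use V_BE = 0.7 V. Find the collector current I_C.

Thevenize the base divider: V_Th = V_CC·R_2/(R_1+R_2) = 15×39/139 = 4.21 V, R_Th = R_1‖R_2 = 28.1 kΩ.
Base-emitter loop: V_Th = I_B·R_Th + V_BE + (β+1)I_B·R_E, so I_B = (4.21 − 0.7) / (28.1 + 121×1) = 0.0235 mA.
I_C = β·I_B = 120×0.0235 = 2.82 mA, and I_E = (β+1)I_B = 2.85 mA.
V_CE = V_CC − I_C·R_C − I_E·R_E = 15 − 2.82×1.2 − 2.85×1 = 8.76 V.
V_CE = 8.76 V > 0.2 V confirms active-region operation.

I_C ≈ 2.8 mA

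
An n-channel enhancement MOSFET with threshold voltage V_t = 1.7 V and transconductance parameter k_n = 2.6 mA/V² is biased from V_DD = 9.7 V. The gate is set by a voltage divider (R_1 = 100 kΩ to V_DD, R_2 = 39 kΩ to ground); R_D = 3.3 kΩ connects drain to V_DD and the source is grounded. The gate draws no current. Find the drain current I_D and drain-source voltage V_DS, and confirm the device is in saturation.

I_D ≈ 1.4 mA, V_DS ≈ 5.2 V

V_G = V_DD·R_2/(R_1+R_2) = 9.7×39/139 = 2.72 V. With the source grounded, V_GS = V_G = 2.72 V.
Assume saturation: I_D = (k_n/2)(V_GS − V_t)² = (2.6/2)×(2.72 − 1.7)² = 1.3×1.02² = 1.36 mA.
V_DS = V_DD − I_D·R_D = 9.7 − 1.36×3.3 = 5.22 V.
Saturation requires V_DS ≥ V_GS − V_t = 1.02 V; 5.22 ≥ 1.02 ✓.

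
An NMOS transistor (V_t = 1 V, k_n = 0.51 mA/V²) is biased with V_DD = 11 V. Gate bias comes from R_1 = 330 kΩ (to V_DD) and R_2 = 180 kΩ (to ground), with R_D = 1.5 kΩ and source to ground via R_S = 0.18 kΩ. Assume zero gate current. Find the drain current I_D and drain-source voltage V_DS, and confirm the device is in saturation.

V_G = V_DD·R_2/(R_1+R_2) = 11×180/510 = 3.88 V.
Assume saturation: I_D = (k_n/2)(V_GS − V_t)² with V_GS = V_G − I_D·R_S = 3.88 − 0.18·I_D.
Substituting gives 0.00826·I_D² − 1.26·I_D + 2.12 = 0, with roots I_D = 1.69 or 151 mA.
The root I_D = 151 mA gives V_GS = -23.4 V ≤ V_t, so take I_D = 1.69 mA.
Then V_GS = 3.58 V and V_DS = V_DD − I_D(R_D+R_S) = 11 − 1.69×1.68 = 8.15 V.
Saturation requires V_DS ≥ V_GS − V_t = 2.58 V; 8.15 ≥ 2.58 ✓.

I_D ≈ 1.7 mA, V_DS ≈ 8.2 V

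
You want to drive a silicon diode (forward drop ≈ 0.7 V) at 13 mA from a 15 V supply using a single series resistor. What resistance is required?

R ≈ 1.1 kΩ

The resistor drops V_S − V_D = 15 − 0.7 = 14.3 V at 13 mA.
R = 14.3 V / 13 mA = 1.1 kΩ.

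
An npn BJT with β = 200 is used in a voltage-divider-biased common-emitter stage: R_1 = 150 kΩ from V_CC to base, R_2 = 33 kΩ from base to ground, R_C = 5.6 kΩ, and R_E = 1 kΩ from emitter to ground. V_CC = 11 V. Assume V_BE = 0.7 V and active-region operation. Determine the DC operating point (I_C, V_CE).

I_C ≈ 1.1 mA, V_CE ≈ 3.6 V

Thevenize the base divider: V_Th = V_CC·R_2/(R_1+R_2) = 11×33/183 = 1.98 V, R_Th = R_1‖R_2 = 27 kΩ.
Base-emitter loop: V_Th = I_B·R_Th + V_BE + (β+1)I_B·R_E, so I_B = (1.98 − 0.7) / (27 + 201×1) = 0.00563 mA.
I_C = β·I_B = 200×0.00563 = 1.13 mA, and I_E = (β+1)I_B = 1.13 mA.
V_CE = V_CC − I_C·R_C − I_E·R_E = 11 − 1.13×5.6 − 1.13×1 = 3.56 V.
V_CE = 3.56 V > 0.2 V confirms active-region operation.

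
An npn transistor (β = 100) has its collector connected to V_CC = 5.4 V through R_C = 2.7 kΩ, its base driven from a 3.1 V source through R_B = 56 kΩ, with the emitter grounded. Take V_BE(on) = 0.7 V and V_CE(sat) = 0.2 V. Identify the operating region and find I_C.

saturation; I_C ≈ 1.9 mA

Assume active: I_B = (3.1 − 0.7)/56 = 0.0429 mA, giving I_C = β·I_B = 4.29 mA.
But then V_CE = 5.4 − 4.29×2.7 = -6.17 V < V_CE(sat) = 0.2 V — impossible in the active region.
So the transistor is saturated. With V_CE = 0.2 V, I_C = (V_CC − 0.2)/R_C = 5.2/2.7 = 1.93 mA.
Check: β·I_B = 4.29 mA > I_C = 1.93 mA, confirming saturation.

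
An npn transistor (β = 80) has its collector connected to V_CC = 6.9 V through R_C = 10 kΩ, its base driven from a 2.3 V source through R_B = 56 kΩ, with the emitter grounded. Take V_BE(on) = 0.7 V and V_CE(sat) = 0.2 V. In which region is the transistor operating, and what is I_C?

Assume active: I_B = (2.3 − 0.7)/56 = 0.0286 mA, giving I_C = β·I_B = 2.29 mA.
But then V_CE = 6.9 − 2.29×10 = -16 V < V_CE(sat) = 0.2 V — impossible in the active region.
So the transistor is saturated. With V_CE = 0.2 V, I_C = (V_CC − 0.2)/R_C = 6.7/10 = 0.67 mA.
Check: β·I_B = 2.29 mA > I_C = 0.67 mA, confirming saturation.

saturation; I_C ≈ 0.67 mA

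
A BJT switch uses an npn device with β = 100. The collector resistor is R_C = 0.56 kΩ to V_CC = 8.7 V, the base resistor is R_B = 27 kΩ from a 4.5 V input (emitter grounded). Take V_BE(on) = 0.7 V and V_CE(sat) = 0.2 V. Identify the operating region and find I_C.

Assume active. Base-emitter loop: I_B = (V_BB − V_BE)/R_B = (4.5 − 0.7)/27 = 0.141 mA.
I_C = β·I_B = 100×0.141 = 14.1 mA.
V_CE = V_CC − I_C·R_C = 8.7 − 14.1×0.56 = 0.819 V > V_CE(sat), so the active-region assumption holds.

active; I_C ≈ 14 mA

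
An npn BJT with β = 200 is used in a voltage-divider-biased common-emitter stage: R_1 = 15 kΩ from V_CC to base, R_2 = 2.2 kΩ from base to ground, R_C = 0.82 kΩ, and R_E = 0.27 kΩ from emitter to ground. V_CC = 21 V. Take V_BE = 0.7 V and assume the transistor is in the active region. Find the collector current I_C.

Thevenize the base divider: V_Th = V_CC·R_2/(R_1+R_2) = 21×2.2/17.2 = 2.69 V, R_Th = R_1‖R_2 = 1.92 kΩ.
Base-emitter loop: V_Th = I_B·R_Th + V_BE + (β+1)I_B·R_E, so I_B = (2.69 − 0.7) / (1.92 + 201×0.27) = 0.0353 mA.
I_C = β·I_B = 200×0.0353 = 7.07 mA, and I_E = (β+1)I_B = 7.1 mA.
V_CE = V_CC − I_C·R_C − I_E·R_E = 21 − 7.07×0.82 − 7.1×0.27 = 13.3 V.
V_CE = 13.3 V > 0.2 V confirms active-region operation.

I_C ≈ 7.1 mA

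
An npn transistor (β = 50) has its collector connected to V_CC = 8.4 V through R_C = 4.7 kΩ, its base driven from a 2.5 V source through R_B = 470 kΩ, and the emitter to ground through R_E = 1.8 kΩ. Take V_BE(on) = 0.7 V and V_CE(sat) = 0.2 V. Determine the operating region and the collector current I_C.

active; I_C ≈ 0.16 mA

Assume active. Base-emitter loop: I_B = (V_BB − V_BE)/(R_B + (β+1)R_E) = (2.5 − 0.7)/(470 + 51×1.8) = 0.0032 mA.
I_C = β·I_B = 50×0.0032 = 0.16 mA.
V_CE = V_CC − I_C·R_C − I_E·R_E = 8.4 − 0.16×4.7 − 0.163×1.8 = 7.35 V > V_CE(sat), so the active-region assumption holds.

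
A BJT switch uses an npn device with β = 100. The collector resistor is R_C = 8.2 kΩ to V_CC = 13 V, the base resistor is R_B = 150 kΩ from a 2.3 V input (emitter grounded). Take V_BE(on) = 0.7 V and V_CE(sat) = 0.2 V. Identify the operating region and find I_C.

active; I_C ≈ 1.1 mA

Assume active. Base-emitter loop: I_B = (V_BB − V_BE)/R_B = (2.3 − 0.7)/150 = 0.0107 mA.
I_C = β·I_B = 100×0.0107 = 1.07 mA.
V_CE = V_CC − I_C·R_C = 13 − 1.07×8.2 = 4.25 V > V_CE(sat), so the active-region assumption holds.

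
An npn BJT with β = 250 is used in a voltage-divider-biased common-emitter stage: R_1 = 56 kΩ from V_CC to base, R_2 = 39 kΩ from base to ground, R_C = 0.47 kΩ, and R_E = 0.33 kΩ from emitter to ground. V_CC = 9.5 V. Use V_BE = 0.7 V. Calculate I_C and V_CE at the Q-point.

Thevenize the base divider: V_Th = V_CC·R_2/(R_1+R_2) = 9.5×39/95 = 3.9 V, R_Th = R_1‖R_2 = 23 kΩ.
Base-emitter loop: V_Th = I_B·R_Th + V_BE + (β+1)I_B·R_E, so I_B = (3.9 − 0.7) / (23 + 251×0.33) = 0.0302 mA.
I_C = β·I_B = 250×0.0302 = 7.56 mA, and I_E = (β+1)I_B = 7.59 mA.
V_CE = V_CC − I_C·R_C − I_E·R_E = 9.5 − 7.56×0.47 − 7.59×0.33 = 3.44 V.
V_CE = 3.44 V > 0.2 V confirms active-region operation.

I_C ≈ 7.6 mA, V_CE ≈ 3.4 V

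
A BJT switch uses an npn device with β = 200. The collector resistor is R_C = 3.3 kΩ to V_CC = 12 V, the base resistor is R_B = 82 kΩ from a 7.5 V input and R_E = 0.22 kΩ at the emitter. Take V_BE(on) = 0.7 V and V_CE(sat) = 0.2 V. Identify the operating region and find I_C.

Assume active: I_B = (7.5 − 0.7)/(82 + 201×0.22) = 0.0539 mA, I_C = β·I_B = 10.8 mA.
Then V_CE = 12 − 10.8×3.3 − 10.8×0.22 = -25.9 V < 0.2 V — the active assumption fails.
Re-solve with V_CE = 0.2 V. KCL at the emitter: V_E/R_E = (V_BB−0.7−V_E)/R_B + (V_CC−0.2−V_E)/R_C, giving V_E = 0.753 V.
I_C = (V_CC − 0.2 − V_E)/R_C = (11.8 − 0.753)/3.3 = 3.35 mA.
Check: I_B = (6.8 − 0.753)/82 = 0.0737 mA, and β·I_B = 14.7 mA > I_C, confirming saturation.

saturation; I_C ≈ 3.3 mA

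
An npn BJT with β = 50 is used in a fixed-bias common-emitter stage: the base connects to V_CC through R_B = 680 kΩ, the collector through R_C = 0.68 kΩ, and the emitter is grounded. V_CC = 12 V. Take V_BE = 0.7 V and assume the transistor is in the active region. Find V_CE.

V_CE ≈ 11 V

Base loop: V_CC = I_B·R_B + V_BE, so I_B = (12 − 0.7)/680 kΩ = 0.0166 mA.
In the active region I_C = β·I_B = 50 × 0.0166 = 0.831 mA.
Collector loop: V_CE = V_CC − I_C·R_C = 12 − 0.831×0.68 = 11.4 V.
Since V_CE = 11.4 V > V_CE(sat) ≈ 0.2 V, the transistor is in the active region as assumed.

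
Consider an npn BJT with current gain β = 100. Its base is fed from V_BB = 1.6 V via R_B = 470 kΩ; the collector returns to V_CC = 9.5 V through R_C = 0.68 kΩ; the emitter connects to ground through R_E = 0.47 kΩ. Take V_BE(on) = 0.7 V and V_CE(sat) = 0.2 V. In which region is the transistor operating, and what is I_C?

active; I_C ≈ 0.17 mA

Assume active. Base-emitter loop: I_B = (V_BB − V_BE)/(R_B + (β+1)R_E) = (1.6 − 0.7)/(470 + 101×0.47) = 0.00174 mA.
I_C = β·I_B = 100×0.00174 = 0.174 mA.
V_CE = V_CC − I_C·R_C − I_E·R_E = 9.5 − 0.174×0.68 − 0.176×0.47 = 9.3 V > V_CE(sat), so the active-region assumption holds.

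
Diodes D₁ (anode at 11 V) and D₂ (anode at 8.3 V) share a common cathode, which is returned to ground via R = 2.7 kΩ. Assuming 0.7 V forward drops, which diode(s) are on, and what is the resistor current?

Only D₁ conducts; I_R ≈ 3.8 mA

Assume both conduct. Then node N would need to be at both 11−0.7 = 10.3 V and 8.3−0.7 = 7.6 V, which is impossible.
Assume only D₁ conducts: V_N = 11 − 0.7 = 10.3 V, so I_R = 10.3/2.7 = 3.81 mA.
Check D₂: its anode-to-cathode voltage is 8.3 − 10.3 = -2 V < 0.7 V, so it is off. The assumption is consistent.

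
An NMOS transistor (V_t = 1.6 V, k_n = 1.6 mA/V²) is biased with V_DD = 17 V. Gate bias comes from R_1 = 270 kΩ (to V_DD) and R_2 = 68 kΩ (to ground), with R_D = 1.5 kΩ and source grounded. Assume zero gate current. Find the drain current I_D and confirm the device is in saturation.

I_D ≈ 2.7 mA

V_G = V_DD·R_2/(R_1+R_2) = 17×68/338 = 3.42 V. With the source grounded, V_GS = V_G = 3.42 V.
Assume saturation: I_D = (k_n/2)(V_GS − V_t)² = (1.6/2)×(3.42 − 1.6)² = 0.8×1.82² = 2.65 mA.
V_DS = V_DD − I_D·R_D = 17 − 2.65×1.5 = 13 V.
Saturation requires V_DS ≥ V_GS − V_t = 1.82 V; 13 ≥ 1.82 ✓.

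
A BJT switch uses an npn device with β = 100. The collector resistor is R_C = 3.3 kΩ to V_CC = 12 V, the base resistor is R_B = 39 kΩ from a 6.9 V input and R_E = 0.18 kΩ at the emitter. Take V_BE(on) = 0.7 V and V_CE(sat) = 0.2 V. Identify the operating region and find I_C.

Assume active: I_B = (6.9 − 0.7)/(39 + 101×0.18) = 0.108 mA, I_C = β·I_B = 10.8 mA.
Then V_CE = 12 − 10.8×3.3 − 11×0.18 = -25.8 V < 0.2 V — the active assumption fails.
Re-solve with V_CE = 0.2 V. KCL at the emitter: V_E/R_E = (V_BB−0.7−V_E)/R_B + (V_CC−0.2−V_E)/R_C, giving V_E = 0.635 V.
I_C = (V_CC − 0.2 − V_E)/R_C = (11.8 − 0.635)/3.3 = 3.38 mA.
Check: I_B = (6.2 − 0.635)/39 = 0.143 mA, and β·I_B = 14.3 mA > I_C, confirming saturation.

saturation; I_C ≈ 3.4 mA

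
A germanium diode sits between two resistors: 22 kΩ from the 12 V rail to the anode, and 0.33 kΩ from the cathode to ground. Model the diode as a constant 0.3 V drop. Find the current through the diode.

The two resistors are in series with the diode, so KVL gives 12 = I·22 + 0.3 + I·0.33.
I = (12 − 0.3) / (22 + 0.33) kΩ = 11.7 / 22.3 = 0.524 mA.

I ≈ 0.52 mA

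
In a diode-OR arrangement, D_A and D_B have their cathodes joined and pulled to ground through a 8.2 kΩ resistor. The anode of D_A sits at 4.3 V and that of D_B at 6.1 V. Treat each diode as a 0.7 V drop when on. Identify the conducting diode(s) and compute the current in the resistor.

Only D_B conducts; I_R ≈ 0.66 mA

Assume both conduct. Then node N would need to be at both 4.3−0.7 = 3.6 V and 6.1−0.7 = 5.4 V, which is impossible.
Assume only D_B conducts: V_N = 6.1 − 0.7 = 5.4 V, so I_R = 5.4/8.2 = 0.659 mA.
Check D_A: its anode-to-cathode voltage is 4.3 − 5.4 = -1.1 V < 0.7 V, so it is off. The assumption is consistent.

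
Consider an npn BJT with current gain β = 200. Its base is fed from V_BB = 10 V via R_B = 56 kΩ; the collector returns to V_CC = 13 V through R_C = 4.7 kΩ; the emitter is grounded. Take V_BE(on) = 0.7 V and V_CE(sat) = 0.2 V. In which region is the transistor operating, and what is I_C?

saturation; I_C ≈ 2.7 mA

Assume active: I_B = (10 − 0.7)/56 = 0.166 mA, giving I_C = β·I_B = 33.2 mA.
But then V_CE = 13 − 33.2×4.7 = -143 V < V_CE(sat) = 0.2 V — impossible in the active region.
So the transistor is saturated. With V_CE = 0.2 V, I_C = (V_CC − 0.2)/R_C = 12.8/4.7 = 2.72 mA.
Check: β·I_B = 33.2 mA > I_C = 2.72 mA, confirming saturation.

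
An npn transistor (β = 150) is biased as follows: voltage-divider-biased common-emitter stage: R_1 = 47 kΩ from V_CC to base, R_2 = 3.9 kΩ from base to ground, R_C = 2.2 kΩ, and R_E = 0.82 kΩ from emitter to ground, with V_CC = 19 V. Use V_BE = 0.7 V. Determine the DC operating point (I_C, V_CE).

Thevenize the base divider: V_Th = V_CC·R_2/(R_1+R_2) = 19×3.9/50.9 = 1.46 V, R_Th = R_1‖R_2 = 3.6 kΩ.
Base-emitter loop: V_Th = I_B·R_Th + V_BE + (β+1)I_B·R_E, so I_B = (1.46 − 0.7) / (3.6 + 151×0.82) = 0.00593 mA.
I_C = β·I_B = 150×0.00593 = 0.89 mA, and I_E = (β+1)I_B = 0.896 mA.
V_CE = V_CC − I_C·R_C − I_E·R_E = 19 − 0.89×2.2 − 0.896×0.82 = 16.3 V.
V_CE = 16.3 V > 0.2 V confirms active-region operation.

I_C ≈ 0.89 mA, V_CE ≈ 16 V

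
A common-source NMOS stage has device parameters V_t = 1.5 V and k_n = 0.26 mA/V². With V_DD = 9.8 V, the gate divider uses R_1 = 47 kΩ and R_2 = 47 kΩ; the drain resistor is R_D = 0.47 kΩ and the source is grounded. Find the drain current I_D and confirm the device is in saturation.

V_G = V_DD·R_2/(R_1+R_2) = 9.8×47/94 = 4.9 V. With the source grounded, V_GS = V_G = 4.9 V.
Assume saturation: I_D = (k_n/2)(V_GS − V_t)² = (0.26/2)×(4.9 − 1.5)² = 0.13×3.4² = 1.5 mA.
V_DS = V_DD − I_D·R_D = 9.8 − 1.5×0.47 = 9.09 V.
Saturation requires V_DS ≥ V_GS − V_t = 3.4 V; 9.09 ≥ 3.4 ✓.

I_D ≈ 1.5 mA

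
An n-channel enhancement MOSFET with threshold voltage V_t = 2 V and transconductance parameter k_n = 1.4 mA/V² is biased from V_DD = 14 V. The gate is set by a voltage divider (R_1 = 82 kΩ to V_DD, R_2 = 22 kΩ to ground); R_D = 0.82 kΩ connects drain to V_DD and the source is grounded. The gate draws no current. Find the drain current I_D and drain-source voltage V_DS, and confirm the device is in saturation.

I_D ≈ 0.65 mA, V_DS ≈ 13 V

V_G = V_DD·R_2/(R_1+R_2) = 14×22/104 = 2.96 V. With the source grounded, V_GS = V_G = 2.96 V.
Assume saturation: I_D = (k_n/2)(V_GS − V_t)² = (1.4/2)×(2.96 − 2)² = 0.7×0.962² = 0.647 mA.
V_DS = V_DD − I_D·R_D = 14 − 0.647×0.82 = 13.5 V.
Saturation requires V_DS ≥ V_GS − V_t = 0.962 V; 13.5 ≥ 0.962 ✓.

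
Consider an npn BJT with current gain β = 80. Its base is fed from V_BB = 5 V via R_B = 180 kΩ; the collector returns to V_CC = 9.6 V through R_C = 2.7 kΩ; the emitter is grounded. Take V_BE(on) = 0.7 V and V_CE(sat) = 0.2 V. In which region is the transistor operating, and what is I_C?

Assume active. Base-emitter loop: I_B = (V_BB − V_BE)/R_B = (5 − 0.7)/180 = 0.0239 mA.
I_C = β·I_B = 80×0.0239 = 1.91 mA.
V_CE = V_CC − I_C·R_C = 9.6 − 1.91×2.7 = 4.44 V > V_CE(sat), so the active-region assumption holds.

active; I_C ≈ 1.9 mA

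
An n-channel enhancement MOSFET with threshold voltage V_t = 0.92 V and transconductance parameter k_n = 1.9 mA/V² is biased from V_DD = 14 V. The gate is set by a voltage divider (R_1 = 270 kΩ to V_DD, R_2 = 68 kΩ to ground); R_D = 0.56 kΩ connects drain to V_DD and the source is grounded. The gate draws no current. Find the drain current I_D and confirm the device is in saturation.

I_D ≈ 3.4 mA

V_G = V_DD·R_2/(R_1+R_2) = 14×68/338 = 2.82 V. With the source grounded, V_GS = V_G = 2.82 V.
Assume saturation: I_D = (k_n/2)(V_GS − V_t)² = (1.9/2)×(2.82 − 0.92)² = 0.95×1.9² = 3.42 mA.
V_DS = V_DD − I_D·R_D = 14 − 3.42×0.56 = 12.1 V.
Saturation requires V_DS ≥ V_GS − V_t = 1.9 V; 12.1 ≥ 1.9 ✓.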